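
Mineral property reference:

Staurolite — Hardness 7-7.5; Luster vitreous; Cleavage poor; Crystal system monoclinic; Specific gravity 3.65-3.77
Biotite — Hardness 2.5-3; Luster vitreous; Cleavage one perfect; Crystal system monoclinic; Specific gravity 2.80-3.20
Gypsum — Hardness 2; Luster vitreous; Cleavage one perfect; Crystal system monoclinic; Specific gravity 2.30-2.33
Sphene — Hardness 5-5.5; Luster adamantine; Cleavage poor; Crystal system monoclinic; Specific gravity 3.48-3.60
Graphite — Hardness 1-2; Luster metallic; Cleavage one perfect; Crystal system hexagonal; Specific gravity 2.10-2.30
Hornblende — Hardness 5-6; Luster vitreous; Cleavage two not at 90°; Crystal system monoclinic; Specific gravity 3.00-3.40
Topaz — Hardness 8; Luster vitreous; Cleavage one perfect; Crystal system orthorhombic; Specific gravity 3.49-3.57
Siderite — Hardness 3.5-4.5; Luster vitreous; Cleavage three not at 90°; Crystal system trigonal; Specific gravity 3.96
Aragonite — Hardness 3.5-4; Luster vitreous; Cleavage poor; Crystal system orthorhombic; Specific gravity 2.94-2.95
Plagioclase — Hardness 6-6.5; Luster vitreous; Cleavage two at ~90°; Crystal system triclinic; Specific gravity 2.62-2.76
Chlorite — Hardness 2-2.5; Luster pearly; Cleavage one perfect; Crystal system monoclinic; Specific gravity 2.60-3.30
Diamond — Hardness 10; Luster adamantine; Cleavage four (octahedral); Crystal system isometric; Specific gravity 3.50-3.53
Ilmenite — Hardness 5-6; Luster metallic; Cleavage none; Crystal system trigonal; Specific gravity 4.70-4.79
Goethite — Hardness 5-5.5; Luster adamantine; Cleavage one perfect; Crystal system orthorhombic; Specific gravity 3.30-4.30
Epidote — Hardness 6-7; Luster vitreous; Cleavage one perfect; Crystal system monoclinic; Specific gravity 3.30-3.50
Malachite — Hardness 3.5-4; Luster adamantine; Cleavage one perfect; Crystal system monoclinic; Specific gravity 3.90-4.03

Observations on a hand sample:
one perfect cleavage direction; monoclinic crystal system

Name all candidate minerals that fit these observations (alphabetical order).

One perfect cleavage direction: leaves Biotite, Gypsum, Graphite, Topaz, Chlorite, Goethite, Epidote, Malachite.
Monoclinic crystal system is inconsistent with Graphite, Topaz, Goethite.
The minerals that satisfy all observations are Biotite, Chlorite, Epidote, Gypsum, Malachite.

Biotite, Chlorite, Epidote, Gypsum, Malachite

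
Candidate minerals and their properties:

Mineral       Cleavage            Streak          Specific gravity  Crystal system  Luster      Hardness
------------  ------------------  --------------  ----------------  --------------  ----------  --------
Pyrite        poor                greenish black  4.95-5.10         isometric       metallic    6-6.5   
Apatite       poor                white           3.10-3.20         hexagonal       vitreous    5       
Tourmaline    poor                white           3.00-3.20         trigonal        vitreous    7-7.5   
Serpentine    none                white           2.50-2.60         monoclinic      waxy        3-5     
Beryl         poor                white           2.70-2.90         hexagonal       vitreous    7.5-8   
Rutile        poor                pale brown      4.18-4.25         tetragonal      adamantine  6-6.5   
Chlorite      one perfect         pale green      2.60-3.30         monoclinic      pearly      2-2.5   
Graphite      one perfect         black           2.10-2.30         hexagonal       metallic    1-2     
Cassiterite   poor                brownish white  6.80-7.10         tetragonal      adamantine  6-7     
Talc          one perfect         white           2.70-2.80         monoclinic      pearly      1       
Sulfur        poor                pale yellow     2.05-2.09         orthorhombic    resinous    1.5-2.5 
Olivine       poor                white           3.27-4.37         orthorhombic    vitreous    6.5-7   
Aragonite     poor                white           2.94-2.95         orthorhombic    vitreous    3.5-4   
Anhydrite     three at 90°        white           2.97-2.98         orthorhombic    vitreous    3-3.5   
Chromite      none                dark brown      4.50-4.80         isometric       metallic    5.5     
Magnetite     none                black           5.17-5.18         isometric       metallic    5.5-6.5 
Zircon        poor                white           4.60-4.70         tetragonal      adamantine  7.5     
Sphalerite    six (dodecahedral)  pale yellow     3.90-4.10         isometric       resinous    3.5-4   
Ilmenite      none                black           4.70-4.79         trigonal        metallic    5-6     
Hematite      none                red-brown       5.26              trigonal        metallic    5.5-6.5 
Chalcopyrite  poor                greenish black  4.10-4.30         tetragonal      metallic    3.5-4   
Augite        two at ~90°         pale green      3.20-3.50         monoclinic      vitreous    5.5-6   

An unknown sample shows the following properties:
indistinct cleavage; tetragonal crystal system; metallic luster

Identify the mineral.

Chalcopyrite

Indistinct cleavage — Pyrite, Apatite, Tourmaline, Beryl, Rutile, Cassiterite, Sulfur, Olivine, Aragonite, Zircon, Chalcopyrite remain.
Tetragonal crystal system — Rutile, Cassiterite, Zircon, Chalcopyrite remain.
Metallic luster — narrows the field to Chalcopyrite.
The only mineral consistent with every observation is Chalcopyrite.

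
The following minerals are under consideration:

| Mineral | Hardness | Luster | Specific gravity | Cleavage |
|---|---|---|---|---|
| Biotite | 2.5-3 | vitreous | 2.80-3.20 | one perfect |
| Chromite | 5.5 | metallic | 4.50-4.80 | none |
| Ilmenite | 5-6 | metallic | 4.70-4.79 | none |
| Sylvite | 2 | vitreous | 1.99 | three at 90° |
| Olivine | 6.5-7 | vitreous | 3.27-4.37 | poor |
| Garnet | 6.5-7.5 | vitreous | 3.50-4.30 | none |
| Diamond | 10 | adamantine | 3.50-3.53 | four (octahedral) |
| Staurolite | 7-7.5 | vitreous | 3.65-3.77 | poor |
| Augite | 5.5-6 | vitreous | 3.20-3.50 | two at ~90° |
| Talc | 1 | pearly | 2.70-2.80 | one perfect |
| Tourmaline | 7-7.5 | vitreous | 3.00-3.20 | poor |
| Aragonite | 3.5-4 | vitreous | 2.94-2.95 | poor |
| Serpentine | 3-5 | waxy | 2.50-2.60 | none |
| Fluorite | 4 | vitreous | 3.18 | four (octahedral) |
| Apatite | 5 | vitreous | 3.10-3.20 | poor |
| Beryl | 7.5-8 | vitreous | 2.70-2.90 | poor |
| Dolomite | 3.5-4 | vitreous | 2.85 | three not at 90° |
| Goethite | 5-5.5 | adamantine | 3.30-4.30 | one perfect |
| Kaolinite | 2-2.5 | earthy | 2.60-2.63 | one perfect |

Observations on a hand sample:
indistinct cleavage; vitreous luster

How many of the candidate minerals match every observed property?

Indistinct cleavage — only Olivine, Staurolite, Tourmaline, Aragonite, Apatite, Beryl remain.
Vitreous luster — every remaining candidate is consistent.
Consistent with every observation: Apatite, Aragonite, Beryl, Olivine, Staurolite, Tourmaline.
That is 6 minerals.

6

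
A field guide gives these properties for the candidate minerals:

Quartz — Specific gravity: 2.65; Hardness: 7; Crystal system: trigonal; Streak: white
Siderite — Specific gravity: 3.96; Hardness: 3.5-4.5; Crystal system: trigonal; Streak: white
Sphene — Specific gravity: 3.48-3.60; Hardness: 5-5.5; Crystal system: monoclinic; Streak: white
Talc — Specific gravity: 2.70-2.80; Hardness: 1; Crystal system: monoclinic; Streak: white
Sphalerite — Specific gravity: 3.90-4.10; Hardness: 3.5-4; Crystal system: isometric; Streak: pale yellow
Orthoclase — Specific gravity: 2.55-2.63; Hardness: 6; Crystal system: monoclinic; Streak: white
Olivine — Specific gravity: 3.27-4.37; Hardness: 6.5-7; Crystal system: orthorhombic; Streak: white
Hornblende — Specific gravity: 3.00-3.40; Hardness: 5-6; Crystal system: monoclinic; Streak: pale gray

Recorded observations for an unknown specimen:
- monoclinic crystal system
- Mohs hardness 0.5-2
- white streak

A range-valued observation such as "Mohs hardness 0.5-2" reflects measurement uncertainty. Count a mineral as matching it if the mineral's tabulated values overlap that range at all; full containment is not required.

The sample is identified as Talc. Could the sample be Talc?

Monoclinic crystal system — agrees with Talc (monoclinic system).
Mohs hardness 0.5-2 — agrees with Talc (hardness 1).
White streak — agrees with Talc (white streak).
All observations are consistent with the tabulated values for Talc.

Yes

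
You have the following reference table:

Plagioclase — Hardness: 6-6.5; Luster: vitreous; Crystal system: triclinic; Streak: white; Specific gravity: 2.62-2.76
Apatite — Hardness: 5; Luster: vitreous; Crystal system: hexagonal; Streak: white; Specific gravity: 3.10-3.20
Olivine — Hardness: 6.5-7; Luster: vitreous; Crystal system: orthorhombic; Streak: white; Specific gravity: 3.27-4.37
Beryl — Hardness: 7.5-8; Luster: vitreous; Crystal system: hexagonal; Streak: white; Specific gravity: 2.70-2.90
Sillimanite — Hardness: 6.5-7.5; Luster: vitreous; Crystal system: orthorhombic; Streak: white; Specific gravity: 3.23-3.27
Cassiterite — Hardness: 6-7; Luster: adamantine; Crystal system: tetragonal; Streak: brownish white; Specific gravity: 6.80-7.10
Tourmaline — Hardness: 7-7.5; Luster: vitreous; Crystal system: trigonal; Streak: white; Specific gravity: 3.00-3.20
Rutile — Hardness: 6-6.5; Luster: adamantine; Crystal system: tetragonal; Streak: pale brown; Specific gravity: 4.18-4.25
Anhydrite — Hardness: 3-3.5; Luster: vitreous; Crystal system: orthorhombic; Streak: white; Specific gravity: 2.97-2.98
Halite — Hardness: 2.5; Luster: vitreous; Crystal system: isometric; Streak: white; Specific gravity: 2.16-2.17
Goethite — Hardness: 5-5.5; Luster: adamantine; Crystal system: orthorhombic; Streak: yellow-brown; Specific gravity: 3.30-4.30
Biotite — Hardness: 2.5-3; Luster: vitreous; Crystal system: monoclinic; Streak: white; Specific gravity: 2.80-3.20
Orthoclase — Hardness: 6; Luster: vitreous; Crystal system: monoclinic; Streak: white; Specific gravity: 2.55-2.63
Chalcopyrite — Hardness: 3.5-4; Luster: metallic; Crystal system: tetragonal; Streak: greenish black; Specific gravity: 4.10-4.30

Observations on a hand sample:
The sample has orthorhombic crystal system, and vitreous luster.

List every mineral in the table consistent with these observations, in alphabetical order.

Orthorhombic crystal system: leaves Olivine, Sillimanite, Anhydrite, Goethite.
Vitreous luster excludes Goethite.
Consistent with every observation: Anhydrite, Olivine, Sillimanite.

Anhydrite, Olivine, Sillimanite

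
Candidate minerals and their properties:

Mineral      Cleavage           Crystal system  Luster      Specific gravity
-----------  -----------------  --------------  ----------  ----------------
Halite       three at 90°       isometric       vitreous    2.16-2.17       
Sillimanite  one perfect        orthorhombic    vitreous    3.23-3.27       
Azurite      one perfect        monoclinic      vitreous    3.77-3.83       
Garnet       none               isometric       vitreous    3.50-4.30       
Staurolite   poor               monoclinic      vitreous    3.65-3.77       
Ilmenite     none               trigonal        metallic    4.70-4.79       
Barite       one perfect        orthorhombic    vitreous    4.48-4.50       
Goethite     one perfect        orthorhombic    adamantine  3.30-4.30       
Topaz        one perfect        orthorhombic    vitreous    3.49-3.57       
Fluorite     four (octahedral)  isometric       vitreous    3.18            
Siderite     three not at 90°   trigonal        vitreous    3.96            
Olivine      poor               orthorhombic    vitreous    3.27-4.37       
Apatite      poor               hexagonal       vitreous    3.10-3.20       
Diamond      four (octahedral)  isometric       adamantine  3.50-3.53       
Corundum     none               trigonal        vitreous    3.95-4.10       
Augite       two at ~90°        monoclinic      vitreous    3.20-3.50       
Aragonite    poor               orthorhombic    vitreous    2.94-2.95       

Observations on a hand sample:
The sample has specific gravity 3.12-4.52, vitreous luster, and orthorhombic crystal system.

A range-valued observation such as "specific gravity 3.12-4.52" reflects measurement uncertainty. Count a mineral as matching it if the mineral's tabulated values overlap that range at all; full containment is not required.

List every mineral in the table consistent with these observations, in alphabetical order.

Specific gravity 3.12-4.52 rules out Halite, Ilmenite, Aragonite.
Vitreous luster rules out Goethite, Diamond.
Orthorhombic crystal system — only Sillimanite, Barite, Topaz, Olivine remain.
The minerals that satisfy all observations are Barite, Olivine, Sillimanite, Topaz.

Barite, Olivine, Sillimanite, Topaz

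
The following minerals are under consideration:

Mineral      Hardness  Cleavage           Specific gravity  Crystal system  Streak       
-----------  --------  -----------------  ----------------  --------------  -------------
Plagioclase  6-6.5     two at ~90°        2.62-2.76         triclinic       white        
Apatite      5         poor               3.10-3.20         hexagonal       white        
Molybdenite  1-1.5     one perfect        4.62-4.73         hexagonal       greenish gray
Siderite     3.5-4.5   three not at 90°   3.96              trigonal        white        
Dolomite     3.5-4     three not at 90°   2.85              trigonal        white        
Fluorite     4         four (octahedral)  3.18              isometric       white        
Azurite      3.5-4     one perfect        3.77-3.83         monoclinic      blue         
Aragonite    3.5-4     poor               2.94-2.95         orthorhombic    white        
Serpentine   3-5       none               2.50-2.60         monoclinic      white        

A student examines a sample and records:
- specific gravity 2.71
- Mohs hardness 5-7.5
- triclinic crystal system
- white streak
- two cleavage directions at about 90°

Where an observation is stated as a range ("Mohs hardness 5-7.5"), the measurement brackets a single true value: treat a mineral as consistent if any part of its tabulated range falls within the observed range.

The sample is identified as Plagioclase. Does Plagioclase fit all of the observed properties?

Consistent

Specific gravity 2.71 — agrees with Plagioclase (SG 2.62-2.76).
Mohs hardness 5-7.5 — agrees with Plagioclase (hardness 6-6.5).
Triclinic crystal system — agrees with Plagioclase (triclinic system).
White streak — agrees with Plagioclase (white streak).
Two cleavage directions at about 90° — agrees with Plagioclase (cleavage two at ~90°).
Every observed property is compatible with the reference values for Plagioclase.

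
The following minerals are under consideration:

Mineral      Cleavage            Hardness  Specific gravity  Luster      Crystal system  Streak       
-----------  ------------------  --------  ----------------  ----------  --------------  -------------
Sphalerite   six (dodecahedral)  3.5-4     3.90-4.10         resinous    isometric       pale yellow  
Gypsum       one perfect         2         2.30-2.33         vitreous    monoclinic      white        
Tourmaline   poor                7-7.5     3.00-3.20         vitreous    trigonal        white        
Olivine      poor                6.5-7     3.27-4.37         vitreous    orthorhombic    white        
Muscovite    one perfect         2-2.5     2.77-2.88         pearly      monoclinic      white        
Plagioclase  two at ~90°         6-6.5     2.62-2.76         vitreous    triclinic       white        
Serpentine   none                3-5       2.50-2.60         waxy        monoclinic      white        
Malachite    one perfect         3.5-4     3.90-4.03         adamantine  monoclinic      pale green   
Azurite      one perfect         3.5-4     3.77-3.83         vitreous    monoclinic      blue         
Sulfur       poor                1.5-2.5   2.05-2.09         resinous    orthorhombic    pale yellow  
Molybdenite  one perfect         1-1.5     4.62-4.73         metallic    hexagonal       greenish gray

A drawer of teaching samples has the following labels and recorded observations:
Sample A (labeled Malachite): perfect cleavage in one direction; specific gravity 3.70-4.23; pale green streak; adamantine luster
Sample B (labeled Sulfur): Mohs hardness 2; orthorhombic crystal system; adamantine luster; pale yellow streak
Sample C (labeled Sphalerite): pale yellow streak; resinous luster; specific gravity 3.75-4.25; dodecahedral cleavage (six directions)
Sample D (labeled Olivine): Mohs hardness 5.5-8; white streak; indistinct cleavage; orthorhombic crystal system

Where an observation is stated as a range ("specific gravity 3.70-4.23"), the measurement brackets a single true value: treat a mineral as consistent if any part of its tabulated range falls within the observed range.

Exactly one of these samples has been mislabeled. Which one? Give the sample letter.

B

Sample A: observations are consistent with Malachite.
Sample B: Sulfur has resinous luster, but the record shows adamantine luster — this label is wrong.
Sample C: observations are consistent with Sphalerite.
Sample D: observations are consistent with Olivine.
The mislabeled specimen is B.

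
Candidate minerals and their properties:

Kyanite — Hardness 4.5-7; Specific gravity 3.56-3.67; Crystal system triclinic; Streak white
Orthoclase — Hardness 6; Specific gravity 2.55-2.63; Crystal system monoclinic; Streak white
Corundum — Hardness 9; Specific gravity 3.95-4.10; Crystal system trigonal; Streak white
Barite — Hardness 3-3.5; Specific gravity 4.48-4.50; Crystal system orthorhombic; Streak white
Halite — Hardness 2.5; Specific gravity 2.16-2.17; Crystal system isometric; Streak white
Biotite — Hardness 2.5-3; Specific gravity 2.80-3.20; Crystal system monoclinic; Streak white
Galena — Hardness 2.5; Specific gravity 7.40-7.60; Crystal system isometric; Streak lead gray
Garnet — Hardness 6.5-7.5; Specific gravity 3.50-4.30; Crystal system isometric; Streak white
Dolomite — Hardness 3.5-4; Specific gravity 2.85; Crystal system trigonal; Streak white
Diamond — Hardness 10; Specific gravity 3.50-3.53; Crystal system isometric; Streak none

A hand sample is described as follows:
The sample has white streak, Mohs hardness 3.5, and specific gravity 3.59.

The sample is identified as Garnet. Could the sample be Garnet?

White streak — consistent with Garnet (white streak).
Mohs hardness 3.5 — Garnet has hardness 6.5-7.5; inconsistent.
Specific gravity 3.59 — consistent with Garnet (SG 3.50-4.30).
The hardness observation rules out Garnet.

Inconsistent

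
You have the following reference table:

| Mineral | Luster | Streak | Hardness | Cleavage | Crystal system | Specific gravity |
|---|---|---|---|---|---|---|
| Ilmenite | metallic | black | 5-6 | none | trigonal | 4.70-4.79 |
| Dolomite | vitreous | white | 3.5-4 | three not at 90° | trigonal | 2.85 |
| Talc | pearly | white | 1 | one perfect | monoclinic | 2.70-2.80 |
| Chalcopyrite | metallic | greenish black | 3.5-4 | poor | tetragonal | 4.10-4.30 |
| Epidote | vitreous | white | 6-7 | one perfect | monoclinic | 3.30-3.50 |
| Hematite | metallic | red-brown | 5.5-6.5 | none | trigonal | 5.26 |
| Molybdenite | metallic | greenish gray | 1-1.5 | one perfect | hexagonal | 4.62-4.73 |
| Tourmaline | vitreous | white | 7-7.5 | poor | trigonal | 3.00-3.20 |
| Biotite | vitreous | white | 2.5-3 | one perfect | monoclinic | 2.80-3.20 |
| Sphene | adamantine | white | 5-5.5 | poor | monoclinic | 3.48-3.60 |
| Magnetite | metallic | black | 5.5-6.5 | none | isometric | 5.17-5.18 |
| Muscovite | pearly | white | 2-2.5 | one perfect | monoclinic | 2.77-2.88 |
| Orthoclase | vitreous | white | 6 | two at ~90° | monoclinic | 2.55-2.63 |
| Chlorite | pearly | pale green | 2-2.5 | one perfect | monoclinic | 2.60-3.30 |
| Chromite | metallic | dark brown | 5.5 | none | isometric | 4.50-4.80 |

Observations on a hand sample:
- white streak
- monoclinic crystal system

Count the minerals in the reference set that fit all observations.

6

White streak: only Dolomite, Talc, Epidote, Tourmaline, Biotite, Sphene, Muscovite, Orthoclase remain.
Monoclinic crystal system rules out Dolomite, Tourmaline.
Consistent with every observation: Biotite, Epidote, Muscovite, Orthoclase, Sphene, Talc.
That is 6 minerals.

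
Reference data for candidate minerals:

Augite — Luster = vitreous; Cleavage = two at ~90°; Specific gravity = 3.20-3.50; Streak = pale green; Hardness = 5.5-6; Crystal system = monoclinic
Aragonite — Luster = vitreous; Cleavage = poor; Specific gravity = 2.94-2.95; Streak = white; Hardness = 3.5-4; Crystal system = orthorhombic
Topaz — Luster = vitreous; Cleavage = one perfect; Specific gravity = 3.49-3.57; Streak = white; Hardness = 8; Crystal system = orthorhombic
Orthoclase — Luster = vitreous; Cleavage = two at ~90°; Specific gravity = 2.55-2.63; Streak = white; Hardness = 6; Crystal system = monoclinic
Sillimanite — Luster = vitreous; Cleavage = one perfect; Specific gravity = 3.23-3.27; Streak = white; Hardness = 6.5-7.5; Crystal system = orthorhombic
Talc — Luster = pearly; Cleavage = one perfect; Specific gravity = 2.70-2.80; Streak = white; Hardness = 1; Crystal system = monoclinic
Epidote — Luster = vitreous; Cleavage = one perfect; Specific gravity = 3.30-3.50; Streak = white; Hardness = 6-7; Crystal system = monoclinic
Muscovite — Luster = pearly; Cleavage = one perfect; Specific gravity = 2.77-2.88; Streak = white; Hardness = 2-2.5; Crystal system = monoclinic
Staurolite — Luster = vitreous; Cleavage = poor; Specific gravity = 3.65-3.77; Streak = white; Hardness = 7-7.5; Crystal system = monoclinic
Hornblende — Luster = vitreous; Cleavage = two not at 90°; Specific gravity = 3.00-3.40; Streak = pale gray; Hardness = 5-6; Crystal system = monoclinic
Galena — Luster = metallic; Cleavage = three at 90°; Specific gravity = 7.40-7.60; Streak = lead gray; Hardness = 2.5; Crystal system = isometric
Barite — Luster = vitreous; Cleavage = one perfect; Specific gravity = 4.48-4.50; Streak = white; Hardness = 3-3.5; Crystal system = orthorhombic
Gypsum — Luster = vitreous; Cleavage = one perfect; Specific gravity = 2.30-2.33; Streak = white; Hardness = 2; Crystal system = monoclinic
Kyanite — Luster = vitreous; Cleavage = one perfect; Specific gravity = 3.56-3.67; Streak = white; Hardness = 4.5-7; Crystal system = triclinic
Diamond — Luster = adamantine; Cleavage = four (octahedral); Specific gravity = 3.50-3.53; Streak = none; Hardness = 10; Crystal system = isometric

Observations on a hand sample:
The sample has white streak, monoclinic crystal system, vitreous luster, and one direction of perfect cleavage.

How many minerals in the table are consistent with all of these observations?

White streak rules out Augite, Hornblende, Galena, Diamond.
Monoclinic crystal system rules out Aragonite, Topaz, Sillimanite, Barite, Kyanite.
Vitreous luster eliminates Talc, Muscovite.
One direction of perfect cleavage is inconsistent with Orthoclase, Staurolite.
Remaining candidates: Epidote, Gypsum.
That is 2 minerals.

2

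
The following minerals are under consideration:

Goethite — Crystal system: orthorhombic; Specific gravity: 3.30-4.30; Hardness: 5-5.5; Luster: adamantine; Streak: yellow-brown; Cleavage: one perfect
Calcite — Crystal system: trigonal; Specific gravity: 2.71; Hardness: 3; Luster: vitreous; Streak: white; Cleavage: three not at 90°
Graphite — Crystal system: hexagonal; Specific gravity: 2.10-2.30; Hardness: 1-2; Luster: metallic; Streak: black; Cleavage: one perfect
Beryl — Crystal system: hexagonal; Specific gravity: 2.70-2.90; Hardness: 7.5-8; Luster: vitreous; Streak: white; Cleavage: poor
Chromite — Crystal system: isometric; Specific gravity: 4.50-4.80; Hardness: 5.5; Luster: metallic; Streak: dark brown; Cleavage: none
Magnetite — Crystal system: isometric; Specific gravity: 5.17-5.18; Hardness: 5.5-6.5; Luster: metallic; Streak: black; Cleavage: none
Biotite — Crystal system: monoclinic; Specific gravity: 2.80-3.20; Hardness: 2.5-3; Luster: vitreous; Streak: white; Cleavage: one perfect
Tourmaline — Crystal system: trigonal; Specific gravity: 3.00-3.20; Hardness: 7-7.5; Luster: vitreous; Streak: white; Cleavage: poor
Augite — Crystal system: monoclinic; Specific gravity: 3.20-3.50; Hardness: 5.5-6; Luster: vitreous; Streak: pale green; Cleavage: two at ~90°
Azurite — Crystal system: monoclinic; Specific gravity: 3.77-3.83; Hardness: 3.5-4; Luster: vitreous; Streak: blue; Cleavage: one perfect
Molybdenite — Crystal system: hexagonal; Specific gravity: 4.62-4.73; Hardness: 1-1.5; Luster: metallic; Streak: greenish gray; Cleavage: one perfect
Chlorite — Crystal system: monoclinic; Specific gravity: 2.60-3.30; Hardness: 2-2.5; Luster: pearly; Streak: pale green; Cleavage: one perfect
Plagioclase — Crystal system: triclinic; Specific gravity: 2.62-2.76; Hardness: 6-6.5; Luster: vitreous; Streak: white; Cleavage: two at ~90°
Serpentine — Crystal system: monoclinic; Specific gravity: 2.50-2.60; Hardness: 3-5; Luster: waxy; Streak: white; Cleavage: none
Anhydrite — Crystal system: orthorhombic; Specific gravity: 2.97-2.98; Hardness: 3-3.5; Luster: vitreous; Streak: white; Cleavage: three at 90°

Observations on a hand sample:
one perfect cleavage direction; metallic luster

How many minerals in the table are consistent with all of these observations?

One perfect cleavage direction — leaves Goethite, Graphite, Biotite, Azurite, Molybdenite, Chlorite.
Metallic luster — narrows the field to Graphite, Molybdenite.
Consistent with every observation: Graphite, Molybdenite.
That is 2 minerals.

2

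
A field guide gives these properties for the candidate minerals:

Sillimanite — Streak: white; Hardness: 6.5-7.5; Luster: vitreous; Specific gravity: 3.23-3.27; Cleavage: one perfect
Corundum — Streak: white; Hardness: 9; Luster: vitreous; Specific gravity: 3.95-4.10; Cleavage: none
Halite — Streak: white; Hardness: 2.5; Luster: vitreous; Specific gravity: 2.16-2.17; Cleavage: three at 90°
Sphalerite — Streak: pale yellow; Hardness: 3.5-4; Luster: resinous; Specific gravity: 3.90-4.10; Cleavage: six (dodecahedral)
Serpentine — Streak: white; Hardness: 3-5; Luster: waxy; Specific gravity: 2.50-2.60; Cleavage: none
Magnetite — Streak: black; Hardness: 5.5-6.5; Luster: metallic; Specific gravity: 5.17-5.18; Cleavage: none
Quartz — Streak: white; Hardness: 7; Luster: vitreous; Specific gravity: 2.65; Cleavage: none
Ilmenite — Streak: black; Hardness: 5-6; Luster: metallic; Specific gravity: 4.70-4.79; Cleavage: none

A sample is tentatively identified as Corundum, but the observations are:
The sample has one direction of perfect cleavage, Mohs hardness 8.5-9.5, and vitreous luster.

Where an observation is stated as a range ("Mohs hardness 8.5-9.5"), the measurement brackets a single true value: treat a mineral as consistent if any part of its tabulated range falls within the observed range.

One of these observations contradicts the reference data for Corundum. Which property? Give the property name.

One direction of perfect cleavage: Corundum has cleavage none — does not match.
Mohs hardness 8.5-9.5: Corundum has hardness 9 — matches.
Vitreous luster: Corundum has vitreous luster — matches.
Only the cleavage is inconsistent.

cleavage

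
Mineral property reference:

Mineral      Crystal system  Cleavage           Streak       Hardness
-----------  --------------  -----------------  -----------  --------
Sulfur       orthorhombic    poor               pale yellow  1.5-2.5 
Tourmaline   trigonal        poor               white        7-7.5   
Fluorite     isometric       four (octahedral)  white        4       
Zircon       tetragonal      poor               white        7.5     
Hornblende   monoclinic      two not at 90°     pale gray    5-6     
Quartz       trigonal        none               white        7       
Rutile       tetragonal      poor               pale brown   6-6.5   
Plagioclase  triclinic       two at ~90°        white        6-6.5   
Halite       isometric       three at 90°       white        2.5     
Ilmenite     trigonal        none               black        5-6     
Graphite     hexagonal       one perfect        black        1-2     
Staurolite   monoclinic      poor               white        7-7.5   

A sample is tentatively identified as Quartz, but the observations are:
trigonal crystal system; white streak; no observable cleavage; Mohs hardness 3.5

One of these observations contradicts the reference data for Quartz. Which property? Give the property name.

Trigonal crystal system: Quartz has trigonal system — agrees.
White streak: Quartz has white streak — agrees.
No observable cleavage: Quartz has cleavage none — agrees.
Mohs hardness 3.5: Quartz has hardness 7 — does not match.
Only the hardness is inconsistent.

hardness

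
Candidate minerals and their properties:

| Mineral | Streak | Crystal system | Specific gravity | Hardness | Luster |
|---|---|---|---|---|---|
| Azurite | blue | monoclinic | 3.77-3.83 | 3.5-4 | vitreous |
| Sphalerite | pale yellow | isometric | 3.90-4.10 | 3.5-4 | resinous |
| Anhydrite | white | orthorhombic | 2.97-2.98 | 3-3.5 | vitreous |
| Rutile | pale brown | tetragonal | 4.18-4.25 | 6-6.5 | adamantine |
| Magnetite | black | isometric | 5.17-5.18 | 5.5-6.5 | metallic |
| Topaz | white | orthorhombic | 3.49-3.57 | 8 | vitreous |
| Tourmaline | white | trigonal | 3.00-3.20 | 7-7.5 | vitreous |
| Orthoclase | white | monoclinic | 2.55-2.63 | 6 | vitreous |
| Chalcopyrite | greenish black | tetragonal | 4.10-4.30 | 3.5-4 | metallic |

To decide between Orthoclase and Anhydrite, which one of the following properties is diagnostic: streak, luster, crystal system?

crystal system

Streak: both white — identical.
Luster: both vitreous — identical.
Crystal system: Orthoclase monoclinic, Anhydrite orthorhombic — these differ.
Crystal system is the diagnostic property here.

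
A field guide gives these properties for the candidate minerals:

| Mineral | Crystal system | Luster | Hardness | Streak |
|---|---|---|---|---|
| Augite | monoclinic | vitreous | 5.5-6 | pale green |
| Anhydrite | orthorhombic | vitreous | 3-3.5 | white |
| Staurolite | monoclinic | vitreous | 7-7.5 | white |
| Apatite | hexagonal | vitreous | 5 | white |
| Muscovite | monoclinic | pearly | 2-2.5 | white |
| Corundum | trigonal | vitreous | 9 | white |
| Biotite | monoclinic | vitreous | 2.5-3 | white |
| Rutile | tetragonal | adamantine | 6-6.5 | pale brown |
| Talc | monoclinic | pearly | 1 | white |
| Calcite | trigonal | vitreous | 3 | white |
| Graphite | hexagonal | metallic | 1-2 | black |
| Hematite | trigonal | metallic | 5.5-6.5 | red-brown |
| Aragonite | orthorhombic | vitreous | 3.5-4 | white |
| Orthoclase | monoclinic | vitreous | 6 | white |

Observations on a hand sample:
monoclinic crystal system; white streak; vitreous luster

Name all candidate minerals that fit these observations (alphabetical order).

Monoclinic crystal system — Augite, Staurolite, Muscovite, Biotite, Talc, Orthoclase remain.
White streak rules out Augite.
Vitreous luster excludes Muscovite, Talc.
Remaining candidates: Biotite, Orthoclase, Staurolite.

Biotite, Orthoclase, Staurolite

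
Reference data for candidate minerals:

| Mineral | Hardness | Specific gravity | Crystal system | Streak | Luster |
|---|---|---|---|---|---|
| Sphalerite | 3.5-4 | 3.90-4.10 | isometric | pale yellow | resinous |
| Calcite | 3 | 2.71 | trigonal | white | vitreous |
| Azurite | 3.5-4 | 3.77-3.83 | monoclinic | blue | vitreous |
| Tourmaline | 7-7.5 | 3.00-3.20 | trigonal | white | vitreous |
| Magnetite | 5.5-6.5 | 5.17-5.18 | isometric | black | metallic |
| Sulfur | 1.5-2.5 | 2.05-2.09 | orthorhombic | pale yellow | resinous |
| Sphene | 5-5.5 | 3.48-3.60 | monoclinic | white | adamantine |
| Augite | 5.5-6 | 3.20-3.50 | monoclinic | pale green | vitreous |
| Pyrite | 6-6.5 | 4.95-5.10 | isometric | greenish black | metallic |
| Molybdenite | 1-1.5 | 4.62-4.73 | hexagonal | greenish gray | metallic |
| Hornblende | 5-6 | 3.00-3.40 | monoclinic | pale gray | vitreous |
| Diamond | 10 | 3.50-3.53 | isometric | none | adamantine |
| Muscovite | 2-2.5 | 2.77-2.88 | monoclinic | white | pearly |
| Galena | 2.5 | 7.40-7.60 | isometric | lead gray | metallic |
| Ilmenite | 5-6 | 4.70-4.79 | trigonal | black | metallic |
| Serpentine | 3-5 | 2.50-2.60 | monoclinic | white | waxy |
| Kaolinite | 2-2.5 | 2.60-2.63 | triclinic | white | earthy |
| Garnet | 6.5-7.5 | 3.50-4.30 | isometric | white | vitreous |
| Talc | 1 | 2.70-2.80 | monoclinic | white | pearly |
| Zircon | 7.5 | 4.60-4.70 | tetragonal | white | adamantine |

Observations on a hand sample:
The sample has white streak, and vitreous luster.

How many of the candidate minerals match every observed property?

3

White streak: Calcite, Tourmaline, Sphene, Muscovite, Serpentine, Kaolinite, Garnet, Talc, Zircon remain.
Vitreous luster: only Calcite, Tourmaline, Garnet remain.
The minerals that satisfy all observations are Calcite, Garnet, Tourmaline.
That is 3 minerals.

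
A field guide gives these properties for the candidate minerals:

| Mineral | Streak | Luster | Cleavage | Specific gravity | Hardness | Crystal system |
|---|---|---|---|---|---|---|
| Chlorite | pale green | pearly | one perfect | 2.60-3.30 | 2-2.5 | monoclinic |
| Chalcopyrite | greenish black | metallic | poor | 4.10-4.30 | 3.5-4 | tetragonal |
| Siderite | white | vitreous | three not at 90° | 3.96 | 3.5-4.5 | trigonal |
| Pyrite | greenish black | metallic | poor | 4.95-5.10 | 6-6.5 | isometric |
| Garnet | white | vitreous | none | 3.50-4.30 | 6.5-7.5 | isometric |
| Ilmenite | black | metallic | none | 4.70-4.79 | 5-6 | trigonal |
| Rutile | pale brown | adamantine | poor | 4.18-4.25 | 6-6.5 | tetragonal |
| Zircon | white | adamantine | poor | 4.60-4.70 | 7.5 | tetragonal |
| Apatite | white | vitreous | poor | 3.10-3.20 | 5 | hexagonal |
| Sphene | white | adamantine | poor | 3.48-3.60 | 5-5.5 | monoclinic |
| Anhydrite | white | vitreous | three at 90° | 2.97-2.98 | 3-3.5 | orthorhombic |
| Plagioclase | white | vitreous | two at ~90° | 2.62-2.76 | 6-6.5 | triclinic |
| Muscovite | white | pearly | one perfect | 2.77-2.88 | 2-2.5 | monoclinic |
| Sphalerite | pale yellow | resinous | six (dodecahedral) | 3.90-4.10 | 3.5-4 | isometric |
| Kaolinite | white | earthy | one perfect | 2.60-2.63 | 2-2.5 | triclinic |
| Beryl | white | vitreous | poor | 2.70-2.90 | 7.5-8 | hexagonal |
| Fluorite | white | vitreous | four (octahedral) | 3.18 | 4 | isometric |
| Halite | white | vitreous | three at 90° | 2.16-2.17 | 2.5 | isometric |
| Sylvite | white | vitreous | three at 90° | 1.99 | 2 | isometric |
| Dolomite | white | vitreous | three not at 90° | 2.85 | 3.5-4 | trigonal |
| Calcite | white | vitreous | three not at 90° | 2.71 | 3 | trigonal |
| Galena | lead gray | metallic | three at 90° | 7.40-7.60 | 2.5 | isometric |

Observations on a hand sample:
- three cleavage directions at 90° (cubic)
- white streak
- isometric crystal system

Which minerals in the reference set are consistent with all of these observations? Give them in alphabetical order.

Three cleavage directions at 90° (cubic) — only Anhydrite, Halite, Sylvite, Galena remain.
White streak is inconsistent with Galena.
Isometric crystal system excludes Anhydrite.
The minerals that satisfy all observations are Halite, Sylvite.

Halite, Sylvite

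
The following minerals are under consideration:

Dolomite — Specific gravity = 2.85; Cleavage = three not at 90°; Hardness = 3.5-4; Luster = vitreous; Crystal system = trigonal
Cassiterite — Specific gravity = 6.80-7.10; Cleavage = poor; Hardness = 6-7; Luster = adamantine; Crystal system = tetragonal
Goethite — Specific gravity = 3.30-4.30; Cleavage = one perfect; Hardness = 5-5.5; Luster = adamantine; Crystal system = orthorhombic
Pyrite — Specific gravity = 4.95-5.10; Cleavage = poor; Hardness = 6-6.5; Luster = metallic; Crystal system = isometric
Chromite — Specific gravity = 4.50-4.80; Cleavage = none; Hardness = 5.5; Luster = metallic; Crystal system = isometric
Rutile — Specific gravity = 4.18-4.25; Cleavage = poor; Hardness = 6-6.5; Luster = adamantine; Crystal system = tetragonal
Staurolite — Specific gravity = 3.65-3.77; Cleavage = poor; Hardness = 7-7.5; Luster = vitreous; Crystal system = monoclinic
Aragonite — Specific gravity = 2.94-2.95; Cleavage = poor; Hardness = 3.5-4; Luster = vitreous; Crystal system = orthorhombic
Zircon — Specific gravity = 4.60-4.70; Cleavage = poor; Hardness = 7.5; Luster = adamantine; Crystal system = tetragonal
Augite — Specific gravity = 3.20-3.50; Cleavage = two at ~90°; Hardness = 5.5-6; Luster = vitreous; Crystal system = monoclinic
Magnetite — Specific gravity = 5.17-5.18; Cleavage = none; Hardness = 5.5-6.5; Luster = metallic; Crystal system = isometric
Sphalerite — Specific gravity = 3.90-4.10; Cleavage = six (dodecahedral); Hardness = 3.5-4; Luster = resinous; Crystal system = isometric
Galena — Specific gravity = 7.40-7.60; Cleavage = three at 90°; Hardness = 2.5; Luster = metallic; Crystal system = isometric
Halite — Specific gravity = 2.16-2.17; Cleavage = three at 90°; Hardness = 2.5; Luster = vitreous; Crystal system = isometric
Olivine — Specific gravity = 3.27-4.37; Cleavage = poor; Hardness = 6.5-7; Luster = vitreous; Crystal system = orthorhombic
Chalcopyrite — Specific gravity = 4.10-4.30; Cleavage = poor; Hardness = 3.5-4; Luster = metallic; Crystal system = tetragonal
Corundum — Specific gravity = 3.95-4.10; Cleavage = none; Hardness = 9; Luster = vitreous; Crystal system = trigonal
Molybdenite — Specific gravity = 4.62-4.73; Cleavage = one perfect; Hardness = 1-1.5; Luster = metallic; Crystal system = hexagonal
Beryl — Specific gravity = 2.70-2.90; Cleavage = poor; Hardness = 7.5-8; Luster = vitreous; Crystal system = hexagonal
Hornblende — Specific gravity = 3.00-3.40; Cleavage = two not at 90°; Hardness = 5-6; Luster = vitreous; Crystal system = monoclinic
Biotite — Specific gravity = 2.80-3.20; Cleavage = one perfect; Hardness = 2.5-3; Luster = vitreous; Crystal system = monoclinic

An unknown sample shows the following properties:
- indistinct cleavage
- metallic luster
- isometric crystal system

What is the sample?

Pyrite

Indistinct cleavage — Cassiterite, Pyrite, Rutile, Staurolite, Aragonite, Zircon, Olivine, Chalcopyrite, Beryl remain.
Metallic luster — leaves Pyrite, Chalcopyrite.
Isometric crystal system is inconsistent with Chalcopyrite.
Pyrite is the sole remaining match.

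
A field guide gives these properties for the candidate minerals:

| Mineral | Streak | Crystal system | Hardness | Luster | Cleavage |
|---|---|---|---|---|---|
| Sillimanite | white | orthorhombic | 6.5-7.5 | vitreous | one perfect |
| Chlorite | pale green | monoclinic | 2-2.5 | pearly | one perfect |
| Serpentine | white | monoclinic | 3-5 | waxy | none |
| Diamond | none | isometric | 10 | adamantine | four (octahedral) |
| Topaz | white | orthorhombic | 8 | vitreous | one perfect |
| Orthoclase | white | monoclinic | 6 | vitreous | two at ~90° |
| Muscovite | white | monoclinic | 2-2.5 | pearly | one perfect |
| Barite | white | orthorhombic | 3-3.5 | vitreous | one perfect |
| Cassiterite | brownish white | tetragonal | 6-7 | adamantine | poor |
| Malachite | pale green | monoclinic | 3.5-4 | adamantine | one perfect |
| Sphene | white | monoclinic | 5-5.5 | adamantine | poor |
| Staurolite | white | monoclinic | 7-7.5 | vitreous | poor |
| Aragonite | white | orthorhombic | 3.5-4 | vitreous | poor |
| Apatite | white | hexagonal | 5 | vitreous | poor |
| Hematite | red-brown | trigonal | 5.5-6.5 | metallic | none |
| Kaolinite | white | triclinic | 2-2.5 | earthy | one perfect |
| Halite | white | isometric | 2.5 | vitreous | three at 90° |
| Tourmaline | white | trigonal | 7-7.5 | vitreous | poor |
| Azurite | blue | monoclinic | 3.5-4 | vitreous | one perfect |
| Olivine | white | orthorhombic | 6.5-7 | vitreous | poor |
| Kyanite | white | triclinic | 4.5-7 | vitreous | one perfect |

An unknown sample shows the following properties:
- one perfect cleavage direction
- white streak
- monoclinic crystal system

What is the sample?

Muscovite

One perfect cleavage direction: narrows the field to Sillimanite, Chlorite, Topaz, Muscovite, Barite, Malachite, Kaolinite, Azurite, Kyanite.
White streak is inconsistent with Chlorite, Malachite, Azurite.
Monoclinic crystal system: leaves Muscovite.
Muscovite is the sole remaining match.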